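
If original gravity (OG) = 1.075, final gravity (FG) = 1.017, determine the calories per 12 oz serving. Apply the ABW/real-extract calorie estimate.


ABW = (OG−FG)·131.25·0.79/FG;  °P = 259 − 259/SG (for OG→OE and FG→AE);  RE = 0.1808·OE + 0.8192·AE;  Cal = (6.9·ABW + 4·(RE−0.1))·FG·3.55
ABW = (1.075 − 1.017)·131.25·0.79/1.017 = 5.9133
OE = 259 − 259/1.075 = 18.0698 °P
AE = 259 − 259/1.017 = 4.3294 °P
RE = 0.1808·18.0698 + 0.8192·4.3294 = 6.8137 °P
Cal = (6.9·5.9133 + 4·(6.8137−0.1))·1.017·3.55

244.2645 kcal


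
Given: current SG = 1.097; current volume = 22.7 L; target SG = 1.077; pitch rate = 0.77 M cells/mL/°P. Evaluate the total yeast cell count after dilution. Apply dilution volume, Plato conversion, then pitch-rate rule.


V_w = V·((SG_c−1)/(SG_t−1)−1);  °P = 259 − 259/SG_t;  cells = rate·(V+V_w)·°P
V_w = 22.7·((1.097−1)/(1.077−1)−1) = 5.8961
V_final = 22.7 + 5.8961 = 28.5961
°P = 259 − 259/1.077 = 18.5172
cells = 0.77·28.5961·18.5172

407.7297 billion cells


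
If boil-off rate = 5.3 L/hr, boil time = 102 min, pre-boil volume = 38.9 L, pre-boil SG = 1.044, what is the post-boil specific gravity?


V_post = V_pre − rate·(t/60);  SG_post = 1 + (SG_pre−1)·V_pre/V_post
V_post = 38.9 − 5.3·(102/60) = 29.8900
SG_post = 1 + (1.044 − 1)·38.9/29.8900

1.0573


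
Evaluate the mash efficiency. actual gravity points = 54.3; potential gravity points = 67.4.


efficiency = actual / potential × 100
efficiency = 54.3 / 67.4 × 100

80.5638 %


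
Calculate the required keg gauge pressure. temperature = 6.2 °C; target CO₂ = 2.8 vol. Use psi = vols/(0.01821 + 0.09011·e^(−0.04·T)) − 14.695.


psi = 2.8/(0.01821 + 0.09011·e^(−0.04·6.2)) − 14.695

16.9333 psi


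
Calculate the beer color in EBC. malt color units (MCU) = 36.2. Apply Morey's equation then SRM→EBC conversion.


SRM = 1.4922·MCU^0.6859;  EBC = SRM·1.97
SRM = 1.4922·36.2^0.6859 = 17.4963
EBC = 17.4963·1.97

34.4676 EBC


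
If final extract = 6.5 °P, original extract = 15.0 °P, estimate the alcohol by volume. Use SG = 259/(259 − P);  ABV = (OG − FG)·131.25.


OG = 259/(259 − 15.0) = 1.0615
FG = 259/(259 − 6.5) = 1.0257
ABV = (1.0615 − 1.0257)·131.25

4.6899 % ABV


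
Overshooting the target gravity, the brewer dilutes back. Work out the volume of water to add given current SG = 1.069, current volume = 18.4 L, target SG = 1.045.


V_water = V·((SG_curr − 1)/(SG_target − 1) − 1)
V_water = 18.4·((1.069 − 1)/(1.045 − 1) − 1)

9.8133 L


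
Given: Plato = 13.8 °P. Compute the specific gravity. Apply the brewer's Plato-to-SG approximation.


SG = 259/(259 − P)
SG = 259/(259 − 13.8)

1.0563


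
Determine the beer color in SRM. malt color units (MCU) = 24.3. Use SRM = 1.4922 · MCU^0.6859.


SRM = 1.4922 · 24.3^0.6859

13.3111 SRM


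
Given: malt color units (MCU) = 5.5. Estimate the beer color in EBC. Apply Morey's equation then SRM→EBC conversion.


SRM = 1.4922·MCU^0.6859;  EBC = SRM·1.97
SRM = 1.4922·5.5^0.6859 = 4.8044
EBC = 4.8044·1.97

9.4647 EBC


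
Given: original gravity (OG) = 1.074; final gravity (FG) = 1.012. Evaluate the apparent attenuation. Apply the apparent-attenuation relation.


AA = (OG − FG)/(OG − 1) · 100
AA = (1.074 − 1.012)/(1.074 − 1) · 100

83.7838 %


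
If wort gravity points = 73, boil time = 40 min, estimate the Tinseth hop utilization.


U = 1.65·0.000125^(GP/1000) · (1 − e^(−0.04·t))/4.15
bigness = 1.65·0.000125^(73/1000) = 0.8562
boil_factor = (1 − e^(−0.04·40))/4.15 = 0.1923
U = 0.8562 · 0.1923

0.1647


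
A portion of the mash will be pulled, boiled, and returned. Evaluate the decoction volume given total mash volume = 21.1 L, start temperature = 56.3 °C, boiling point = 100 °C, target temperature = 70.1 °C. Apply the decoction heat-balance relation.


V_dec = V_total·(T_target − T_start)/(T_boil − T_start)
V_dec = 21.1·(70.1 − 56.3)/(100 − 56.3)

6.6632 L


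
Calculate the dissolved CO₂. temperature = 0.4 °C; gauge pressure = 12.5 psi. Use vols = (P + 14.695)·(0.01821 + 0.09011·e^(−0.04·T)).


vols = (12.5 + 14.695)·(0.01821 + 0.09011·e^(−0.04·0.4))

2.9069 volumes


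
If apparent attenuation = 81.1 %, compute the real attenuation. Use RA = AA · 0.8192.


RA = 81.1 · 0.8192

66.4371 %


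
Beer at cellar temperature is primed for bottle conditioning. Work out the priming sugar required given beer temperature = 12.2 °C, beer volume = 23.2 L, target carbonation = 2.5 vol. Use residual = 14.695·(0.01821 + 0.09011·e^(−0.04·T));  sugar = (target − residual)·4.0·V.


residual = 14.695·(0.01821 + 0.09011·e^(−0.04·12.2)) = 1.0804
sugar = (2.5 − 1.0804)·4.0·23.2

131.7352 g


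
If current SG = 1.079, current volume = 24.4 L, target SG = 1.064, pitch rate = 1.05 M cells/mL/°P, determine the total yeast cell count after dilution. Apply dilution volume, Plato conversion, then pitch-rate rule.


V_w = V·((SG_c−1)/(SG_t−1)−1);  °P = 259 − 259/SG_t;  cells = rate·(V+V_w)·°P
V_w = 24.4·((1.079−1)/(1.064−1)−1) = 5.7187
V_final = 24.4 + 5.7187 = 30.1187
°P = 259 − 259/1.064 = 15.5789
cells = 1.05·30.1187·15.5789

492.6793 billion cells


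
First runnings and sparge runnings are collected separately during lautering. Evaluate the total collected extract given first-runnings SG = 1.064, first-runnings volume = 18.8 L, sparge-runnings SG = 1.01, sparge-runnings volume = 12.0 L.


total = Σ (SG_i − 1)·1000·V_i
first = (1.064 − 1)·1000·18.8 = 1203.2000
sparge = (1.01 − 1)·1000·12.0 = 120.0000
total = 1203.2000 + 120.0000

1323.2000 gravity·L


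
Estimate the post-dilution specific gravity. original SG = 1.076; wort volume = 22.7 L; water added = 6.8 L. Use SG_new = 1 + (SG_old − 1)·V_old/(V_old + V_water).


pts = (1.076 − 1)·1000·22.7/(22.7 + 6.8) = 58.4814
SG_new = 1 + 58.4814/1000

1.0585


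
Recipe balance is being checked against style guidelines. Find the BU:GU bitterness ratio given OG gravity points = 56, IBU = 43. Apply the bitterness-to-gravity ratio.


BU:GU = IBU / OG_points
BU:GU = 43 / 56

0.7679


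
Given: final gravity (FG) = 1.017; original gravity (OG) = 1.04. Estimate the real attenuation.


AA = (OG−FG)/(OG−1)·100;  RA = AA·0.8192
AA = (1.04 − 1.017)/(1.04 − 1)·100 = 57.5000
RA = 57.5000·0.8192

47.1040 %


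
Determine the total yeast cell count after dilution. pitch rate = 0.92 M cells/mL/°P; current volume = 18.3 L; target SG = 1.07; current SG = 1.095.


V_w = V·((SG_c−1)/(SG_t−1)−1);  °P = 259 − 259/SG_t;  cells = rate·(V+V_w)·°P
V_w = 18.3·((1.095−1)/(1.07−1)−1) = 6.5357
V_final = 18.3 + 6.5357 = 24.8357
°P = 259 − 259/1.07 = 16.9439
cells = 0.92·24.8357·16.9439

387.1493 billion cells


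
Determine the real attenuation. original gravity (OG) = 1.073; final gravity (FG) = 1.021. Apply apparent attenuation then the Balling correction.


AA = (OG−FG)/(OG−1)·100;  RA = AA·0.8192
AA = (1.073 − 1.021)/(1.073 − 1)·100 = 71.2329
RA = 71.2329·0.8192

58.3540 %


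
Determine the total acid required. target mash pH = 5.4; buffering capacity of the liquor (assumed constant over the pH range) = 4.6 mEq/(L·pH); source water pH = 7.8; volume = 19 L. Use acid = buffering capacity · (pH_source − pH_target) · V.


acid = 4.6 · (7.8 − 5.4) · 19

209.7600 mEq


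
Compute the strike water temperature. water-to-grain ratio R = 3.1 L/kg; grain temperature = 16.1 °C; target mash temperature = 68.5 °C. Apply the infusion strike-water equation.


T_strike = (0.41/R)·(T_mash − T_grain) + T_mash
T_strike = (0.41/3.1)·(68.5 − 16.1) + 68.5

75.4303 °C


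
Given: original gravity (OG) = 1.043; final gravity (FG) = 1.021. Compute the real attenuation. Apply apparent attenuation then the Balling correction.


AA = (OG−FG)/(OG−1)·100;  RA = AA·0.8192
AA = (1.043 − 1.021)/(1.043 − 1)·100 = 51.1628
RA = 51.1628·0.8192

41.9126 %


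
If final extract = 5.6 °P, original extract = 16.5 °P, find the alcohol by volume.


SG = 259/(259 − P);  ABV = (OG − FG)·131.25
OG = 259/(259 − 16.5) = 1.0680
FG = 259/(259 − 5.6) = 1.0221
ABV = (1.0680 − 1.0221)·131.25

6.0299 % ABV


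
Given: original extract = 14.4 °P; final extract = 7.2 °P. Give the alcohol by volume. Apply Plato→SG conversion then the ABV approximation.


SG = 259/(259 − P);  ABV = (OG − FG)·131.25
OG = 259/(259 − 14.4) = 1.0589
FG = 259/(259 − 7.2) = 1.0286
ABV = (1.0589 − 1.0286)·131.25

3.9739 % ABV


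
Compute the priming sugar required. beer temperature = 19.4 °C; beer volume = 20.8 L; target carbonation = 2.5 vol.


residual = 14.695·(0.01821 + 0.09011·e^(−0.04·T));  sugar = (target − residual)·4.0·V
residual = 14.695·(0.01821 + 0.09011·e^(−0.04·19.4)) = 0.8770
sugar = (2.5 − 0.8770)·4.0·20.8

135.0307 g


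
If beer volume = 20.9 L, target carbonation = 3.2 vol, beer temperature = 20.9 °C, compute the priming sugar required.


residual = 14.695·(0.01821 + 0.09011·e^(−0.04·T));  sugar = (target − residual)·4.0·V
residual = 14.695·(0.01821 + 0.09011·e^(−0.04·20.9)) = 0.8415
sugar = (3.2 − 0.8415)·4.0·20.9

197.1669 g


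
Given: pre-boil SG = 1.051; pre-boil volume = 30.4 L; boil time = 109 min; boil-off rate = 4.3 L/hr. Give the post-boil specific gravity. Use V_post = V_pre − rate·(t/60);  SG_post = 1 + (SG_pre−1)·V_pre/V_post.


V_post = 30.4 − 4.3·(109/60) = 22.5883
SG_post = 1 + (1.051 − 1)·30.4/22.5883

1.0686


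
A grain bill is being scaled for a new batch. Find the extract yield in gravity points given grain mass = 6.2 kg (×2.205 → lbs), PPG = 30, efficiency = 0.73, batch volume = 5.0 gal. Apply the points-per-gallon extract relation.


points = lbs × PPG × eff / vol
lbs = 6.2 × 2.205 = 13.6710
points = 13.6710 × 30 × 0.73 / 5.0

59.8790 points


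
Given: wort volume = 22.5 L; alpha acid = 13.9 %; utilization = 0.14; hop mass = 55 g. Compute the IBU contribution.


IBU = (α/100)·mass·U·1000 / V
IBU = (13.9/100)·55·0.14·1000 / 22.5

47.5689 IBU


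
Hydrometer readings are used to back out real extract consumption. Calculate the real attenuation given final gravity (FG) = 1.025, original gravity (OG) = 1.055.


AA = (OG−FG)/(OG−1)·100;  RA = AA·0.8192
AA = (1.055 − 1.025)/(1.055 − 1)·100 = 54.5455
RA = 54.5455·0.8192

44.6836 %


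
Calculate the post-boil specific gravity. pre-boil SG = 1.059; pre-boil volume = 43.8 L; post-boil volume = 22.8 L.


SG_post = 1 + (SG_pre − 1)·V_pre/V_post
pts_pre = (1.059 − 1)·1000 = 59.0000
pts_post = 59.0000·43.8/22.8 = 113.3421
SG_post = 1 + 113.3421/1000

1.1133


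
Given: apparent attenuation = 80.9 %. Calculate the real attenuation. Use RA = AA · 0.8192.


RA = 80.9 · 0.8192

66.2733 %


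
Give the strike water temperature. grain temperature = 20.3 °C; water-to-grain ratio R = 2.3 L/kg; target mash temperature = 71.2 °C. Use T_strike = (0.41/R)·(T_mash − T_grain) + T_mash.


T_strike = (0.41/2.3)·(71.2 − 20.3) + 71.2

80.2735 °C


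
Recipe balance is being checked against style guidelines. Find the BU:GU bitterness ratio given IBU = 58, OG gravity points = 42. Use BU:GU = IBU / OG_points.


BU:GU = 58 / 42

1.3810


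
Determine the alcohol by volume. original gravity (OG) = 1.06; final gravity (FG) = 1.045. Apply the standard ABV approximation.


ABV = (OG − FG) · 131.25
ABV = (1.06 − 1.045) · 131.25

1.9688 % ABV


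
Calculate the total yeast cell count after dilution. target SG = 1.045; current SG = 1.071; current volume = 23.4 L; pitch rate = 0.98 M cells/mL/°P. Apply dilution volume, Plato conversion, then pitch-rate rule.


V_w = V·((SG_c−1)/(SG_t−1)−1);  °P = 259 − 259/SG_t;  cells = rate·(V+V_w)·°P
V_w = 23.4·((1.071−1)/(1.045−1)−1) = 13.5200
V_final = 23.4 + 13.5200 = 36.9200
°P = 259 − 259/1.045 = 11.1531
cells = 0.98·36.9200·11.1531

403.5374 billion cells


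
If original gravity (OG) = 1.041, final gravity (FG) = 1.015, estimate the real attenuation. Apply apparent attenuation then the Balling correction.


AA = (OG−FG)/(OG−1)·100;  RA = AA·0.8192
AA = (1.041 − 1.015)/(1.041 − 1)·100 = 63.4146
RA = 63.4146·0.8192

51.9493 %


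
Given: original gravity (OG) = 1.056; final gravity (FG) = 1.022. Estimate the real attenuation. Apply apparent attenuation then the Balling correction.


AA = (OG−FG)/(OG−1)·100;  RA = AA·0.8192
AA = (1.056 − 1.022)/(1.056 − 1)·100 = 60.7143
RA = 60.7143·0.8192

49.7371 %


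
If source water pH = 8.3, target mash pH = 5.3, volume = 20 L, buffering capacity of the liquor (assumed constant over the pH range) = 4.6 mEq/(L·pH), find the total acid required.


acid = buffering capacity · (pH_source − pH_target) · V
acid = 4.6 · (8.3 − 5.3) · 20

276.0000 mEq


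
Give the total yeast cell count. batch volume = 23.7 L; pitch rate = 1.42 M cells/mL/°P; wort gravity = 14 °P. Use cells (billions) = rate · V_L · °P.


cells = 1.42 · 23.7 · 14

471.1560 billion cells


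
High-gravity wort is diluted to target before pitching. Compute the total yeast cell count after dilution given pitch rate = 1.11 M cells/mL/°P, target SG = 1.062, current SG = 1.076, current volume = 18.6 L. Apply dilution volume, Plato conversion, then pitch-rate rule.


V_w = V·((SG_c−1)/(SG_t−1)−1);  °P = 259 − 259/SG_t;  cells = rate·(V+V_w)·°P
V_w = 18.6·((1.076−1)/(1.062−1)−1) = 4.2000
V_final = 18.6 + 4.2000 = 22.8000
°P = 259 − 259/1.062 = 15.1205
cells = 1.11·22.8000·15.1205

382.6703 billion cells


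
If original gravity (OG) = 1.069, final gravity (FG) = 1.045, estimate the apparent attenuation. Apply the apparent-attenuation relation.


AA = (OG − FG)/(OG − 1) · 100
AA = (1.069 − 1.045)/(1.069 − 1) · 100

34.7826 %


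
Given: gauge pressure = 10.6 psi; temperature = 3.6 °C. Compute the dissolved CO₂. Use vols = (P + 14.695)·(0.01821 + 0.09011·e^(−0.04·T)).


vols = (10.6 + 14.695)·(0.01821 + 0.09011·e^(−0.04·3.6))

2.4343 volumes


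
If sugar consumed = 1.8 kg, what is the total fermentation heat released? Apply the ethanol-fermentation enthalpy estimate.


Q = m_sugar · 590 kJ/kg
Q = 1.8 · 590

1062.0000 kJ


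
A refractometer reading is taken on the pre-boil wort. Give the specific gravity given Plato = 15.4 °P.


SG = 259/(259 − P)
SG = 259/(259 − 15.4)

1.0632


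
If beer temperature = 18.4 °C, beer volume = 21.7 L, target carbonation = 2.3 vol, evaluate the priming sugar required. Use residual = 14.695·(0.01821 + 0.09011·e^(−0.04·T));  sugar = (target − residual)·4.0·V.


residual = 14.695·(0.01821 + 0.09011·e^(−0.04·18.4)) = 0.9019
sugar = (2.3 − 0.9019)·4.0·21.7

121.3545 g


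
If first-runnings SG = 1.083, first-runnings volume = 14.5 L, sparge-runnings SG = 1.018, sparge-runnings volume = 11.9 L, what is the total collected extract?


total = Σ (SG_i − 1)·1000·V_i
first = (1.083 − 1)·1000·14.5 = 1203.5000
sparge = (1.018 − 1)·1000·11.9 = 214.2000
total = 1203.5000 + 214.2000

1417.7000 gravity·L


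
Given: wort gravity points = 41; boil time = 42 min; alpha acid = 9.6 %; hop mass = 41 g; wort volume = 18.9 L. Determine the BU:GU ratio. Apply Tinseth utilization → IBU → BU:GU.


U = 1.65·0.000125^(GP/1000)·(1−e^(−0.04t))/4.15;  IBU = (α/100)·m·U·1000/V;  BU:GU = IBU/GP
U = 1.65·0.000125^(41/1000)·(1−e^(−0.04·42))/4.15 = 0.2238
IBU = (9.6/100)·41·0.2238·1000/18.9 = 46.6044
BU:GU = 46.6044/41

1.1367


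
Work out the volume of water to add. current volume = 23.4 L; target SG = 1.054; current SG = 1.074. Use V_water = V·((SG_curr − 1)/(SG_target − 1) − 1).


V_water = 23.4·((1.074 − 1)/(1.054 − 1) − 1)

8.6667 L


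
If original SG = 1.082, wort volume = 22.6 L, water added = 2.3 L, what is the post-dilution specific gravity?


SG_new = 1 + (SG_old − 1)·V_old/(V_old + V_water)
pts = (1.082 − 1)·1000·22.6/(22.6 + 2.3) = 74.4257
SG_new = 1 + 74.4257/1000

1.0744


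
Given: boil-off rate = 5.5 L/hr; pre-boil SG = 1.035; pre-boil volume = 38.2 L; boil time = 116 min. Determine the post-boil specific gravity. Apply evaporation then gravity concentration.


V_post = V_pre − rate·(t/60);  SG_post = 1 + (SG_pre−1)·V_pre/V_post
V_post = 38.2 − 5.5·(116/60) = 27.5667
SG_post = 1 + (1.035 − 1)·38.2/27.5667

1.0485


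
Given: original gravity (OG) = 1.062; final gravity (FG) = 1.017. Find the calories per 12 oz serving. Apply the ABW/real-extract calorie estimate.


ABW = (OG−FG)·131.25·0.79/FG;  °P = 259 − 259/SG (for OG→OE and FG→AE);  RE = 0.1808·OE + 0.8192·AE;  Cal = (6.9·ABW + 4·(RE−0.1))·FG·3.55
ABW = (1.062 − 1.017)·131.25·0.79/1.017 = 4.5879
OE = 259 − 259/1.062 = 15.1205 °P
AE = 259 − 259/1.017 = 4.3294 °P
RE = 0.1808·15.1205 + 0.8192·4.3294 = 6.2804 °P
Cal = (6.9·4.5879 + 4·(6.2804−0.1))·1.017·3.55

203.5463 kcal


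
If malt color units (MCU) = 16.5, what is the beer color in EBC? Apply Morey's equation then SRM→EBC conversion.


SRM = 1.4922·MCU^0.6859;  EBC = SRM·1.97
SRM = 1.4922·16.5^0.6859 = 10.2070
EBC = 10.2070·1.97

20.1078 EBC


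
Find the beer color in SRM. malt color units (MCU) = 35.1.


SRM = 1.4922 · MCU^0.6859
SRM = 1.4922 · 35.1^0.6859

17.1298 SRM


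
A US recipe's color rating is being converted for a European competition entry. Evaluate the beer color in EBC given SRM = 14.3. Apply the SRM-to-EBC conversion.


EBC = SRM · 1.97
EBC = 14.3 · 1.97

28.1710 EBC


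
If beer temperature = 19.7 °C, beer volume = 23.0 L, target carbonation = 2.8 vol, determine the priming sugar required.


residual = 14.695·(0.01821 + 0.09011·e^(−0.04·T));  sugar = (target − residual)·4.0·V
residual = 14.695·(0.01821 + 0.09011·e^(−0.04·19.7)) = 0.8698
sugar = (2.8 − 0.8698)·4.0·23.0

177.5816 g


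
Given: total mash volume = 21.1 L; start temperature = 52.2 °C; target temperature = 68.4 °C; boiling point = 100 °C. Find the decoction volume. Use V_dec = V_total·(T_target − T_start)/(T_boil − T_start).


V_dec = 21.1·(68.4 − 52.2)/(100 − 52.2)

7.1510 L


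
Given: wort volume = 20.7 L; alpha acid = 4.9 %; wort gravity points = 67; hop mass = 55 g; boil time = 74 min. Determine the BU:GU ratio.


U = 1.65·0.000125^(GP/1000)·(1−e^(−0.04t))/4.15;  IBU = (α/100)·m·U·1000/V;  BU:GU = IBU/GP
U = 1.65·0.000125^(67/1000)·(1−e^(−0.04·74))/4.15 = 0.2065
IBU = (4.9/100)·55·0.2065·1000/20.7 = 26.8787
BU:GU = 26.8787/67

0.4012


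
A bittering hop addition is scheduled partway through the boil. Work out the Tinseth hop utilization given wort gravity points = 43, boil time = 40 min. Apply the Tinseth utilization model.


U = 1.65·0.000125^(GP/1000) · (1 − e^(−0.04·t))/4.15
bigness = 1.65·0.000125^(43/1000) = 1.1211
boil_factor = (1 − e^(−0.04·40))/4.15 = 0.1923
U = 1.1211 · 0.1923

0.2156


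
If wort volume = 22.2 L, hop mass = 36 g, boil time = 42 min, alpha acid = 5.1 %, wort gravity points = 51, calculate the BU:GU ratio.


U = 1.65·0.000125^(GP/1000)·(1−e^(−0.04t))/4.15;  IBU = (α/100)·m·U·1000/V;  BU:GU = IBU/GP
U = 1.65·0.000125^(51/1000)·(1−e^(−0.04·42))/4.15 = 0.2046
IBU = (5.1/100)·36·0.2046·1000/22.2 = 16.9170
BU:GU = 16.9170/51

0.3317


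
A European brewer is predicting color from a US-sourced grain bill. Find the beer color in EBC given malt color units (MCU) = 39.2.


SRM = 1.4922·MCU^0.6859;  EBC = SRM·1.97
SRM = 1.4922·39.2^0.6859 = 18.4783
EBC = 18.4783·1.97

36.4022 EBC


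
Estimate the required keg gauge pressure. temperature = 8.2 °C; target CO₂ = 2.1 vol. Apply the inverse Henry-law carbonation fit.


psi = vols/(0.01821 + 0.09011·e^(−0.04·T)) − 14.695
psi = 2.1/(0.01821 + 0.09011·e^(−0.04·8.2)) − 14.695

10.5691 psi


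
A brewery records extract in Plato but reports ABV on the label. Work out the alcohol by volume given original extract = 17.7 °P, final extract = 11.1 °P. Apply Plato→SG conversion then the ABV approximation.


SG = 259/(259 − P);  ABV = (OG − FG)·131.25
OG = 259/(259 − 17.7) = 1.0734
FG = 259/(259 − 11.1) = 1.0448
ABV = (1.0734 − 1.0448)·131.25

3.7507 % ABV


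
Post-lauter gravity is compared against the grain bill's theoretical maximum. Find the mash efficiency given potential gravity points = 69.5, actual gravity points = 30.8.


efficiency = actual / potential × 100
efficiency = 30.8 / 69.5 × 100

44.3165 %


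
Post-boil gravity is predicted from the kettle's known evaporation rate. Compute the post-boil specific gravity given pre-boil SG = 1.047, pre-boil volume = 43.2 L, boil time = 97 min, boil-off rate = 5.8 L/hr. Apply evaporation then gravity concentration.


V_post = V_pre − rate·(t/60);  SG_post = 1 + (SG_pre−1)·V_pre/V_post
V_post = 43.2 − 5.8·(97/60) = 33.8233
SG_post = 1 + (1.047 − 1)·43.2/33.8233

1.0600


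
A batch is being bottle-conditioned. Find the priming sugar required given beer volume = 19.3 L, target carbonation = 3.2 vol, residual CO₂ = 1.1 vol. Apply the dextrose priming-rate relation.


sugar = (target − residual)·4.0·V
sugar = (3.2 − 1.1)·4.0·19.3

162.1200 g


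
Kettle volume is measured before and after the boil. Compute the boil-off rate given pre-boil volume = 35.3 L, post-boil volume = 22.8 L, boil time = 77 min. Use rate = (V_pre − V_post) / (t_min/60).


rate = (35.3 − 22.8) / (77/60)

9.7403 L/hr


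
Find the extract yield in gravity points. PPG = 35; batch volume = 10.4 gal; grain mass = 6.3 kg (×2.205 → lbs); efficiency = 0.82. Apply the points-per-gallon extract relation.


points = lbs × PPG × eff / vol
lbs = 6.3 × 2.205 = 13.8915
points = 13.8915 × 35 × 0.82 / 10.4

38.3352 points


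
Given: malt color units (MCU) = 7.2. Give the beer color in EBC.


SRM = 1.4922·MCU^0.6859;  EBC = SRM·1.97
SRM = 1.4922·7.2^0.6859 = 5.7792
EBC = 5.7792·1.97

11.3851 EBC


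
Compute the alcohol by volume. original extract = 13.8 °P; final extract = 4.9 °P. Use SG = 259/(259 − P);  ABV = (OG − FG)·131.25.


OG = 259/(259 − 13.8) = 1.0563
FG = 259/(259 − 4.9) = 1.0193
ABV = (1.0563 − 1.0193)·131.25

4.8558 % ABV


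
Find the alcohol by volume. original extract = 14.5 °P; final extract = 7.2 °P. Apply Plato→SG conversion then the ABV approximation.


SG = 259/(259 − P);  ABV = (OG − FG)·131.25
OG = 259/(259 − 14.5) = 1.0593
FG = 259/(259 − 7.2) = 1.0286
ABV = (1.0593 − 1.0286)·131.25

4.0308 % ABV


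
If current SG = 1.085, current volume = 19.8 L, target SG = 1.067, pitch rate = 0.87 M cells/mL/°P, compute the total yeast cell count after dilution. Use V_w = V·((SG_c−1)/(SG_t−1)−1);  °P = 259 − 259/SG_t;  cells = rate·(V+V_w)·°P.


V_w = 19.8·((1.085−1)/(1.067−1)−1) = 5.3194
V_final = 19.8 + 5.3194 = 25.1194
°P = 259 − 259/1.067 = 16.2634
cells = 0.87·25.1194·16.2634

355.4174 billion cells


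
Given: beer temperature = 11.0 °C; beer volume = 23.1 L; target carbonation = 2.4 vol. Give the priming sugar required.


residual = 14.695·(0.01821 + 0.09011·e^(−0.04·T));  sugar = (target − residual)·4.0·V
residual = 14.695·(0.01821 + 0.09011·e^(−0.04·11.0)) = 1.1204
sugar = (2.4 − 1.1204)·4.0·23.1

118.2344 g


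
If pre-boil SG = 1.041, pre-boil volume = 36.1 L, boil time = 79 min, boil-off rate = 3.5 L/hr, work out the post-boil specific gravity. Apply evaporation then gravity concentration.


V_post = V_pre − rate·(t/60);  SG_post = 1 + (SG_pre−1)·V_pre/V_post
V_post = 36.1 − 3.5·(79/60) = 31.4917
SG_post = 1 + (1.041 − 1)·36.1/31.4917

1.0470


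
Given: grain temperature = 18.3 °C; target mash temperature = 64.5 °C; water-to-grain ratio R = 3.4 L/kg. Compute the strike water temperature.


T_strike = (0.41/R)·(T_mash − T_grain) + T_mash
T_strike = (0.41/3.4)·(64.5 − 18.3) + 64.5

70.0712 °C


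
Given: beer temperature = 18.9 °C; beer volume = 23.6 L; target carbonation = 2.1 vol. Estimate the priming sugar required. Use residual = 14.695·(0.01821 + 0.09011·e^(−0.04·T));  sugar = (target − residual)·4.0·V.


residual = 14.695·(0.01821 + 0.09011·e^(−0.04·18.9)) = 0.8893
sugar = (2.1 − 0.8893)·4.0·23.6

114.2857 g


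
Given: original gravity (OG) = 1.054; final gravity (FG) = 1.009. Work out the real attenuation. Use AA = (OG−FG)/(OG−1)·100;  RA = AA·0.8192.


AA = (1.054 − 1.009)/(1.054 − 1)·100 = 83.3333
RA = 83.3333·0.8192

68.2667 %


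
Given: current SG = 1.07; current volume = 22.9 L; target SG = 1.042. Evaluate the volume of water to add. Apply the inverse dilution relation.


V_water = V·((SG_curr − 1)/(SG_target − 1) − 1)
V_water = 22.9·((1.07 − 1)/(1.042 − 1) − 1)

15.2667 L


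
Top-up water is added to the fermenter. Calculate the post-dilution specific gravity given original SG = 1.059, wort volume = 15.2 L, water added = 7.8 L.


SG_new = 1 + (SG_old − 1)·V_old/(V_old + V_water)
pts = (1.059 − 1)·1000·15.2/(15.2 + 7.8) = 38.9913
SG_new = 1 + 38.9913/1000

1.0390


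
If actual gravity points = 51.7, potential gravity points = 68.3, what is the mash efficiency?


efficiency = actual / potential × 100
efficiency = 51.7 / 68.3 × 100

75.6955 %


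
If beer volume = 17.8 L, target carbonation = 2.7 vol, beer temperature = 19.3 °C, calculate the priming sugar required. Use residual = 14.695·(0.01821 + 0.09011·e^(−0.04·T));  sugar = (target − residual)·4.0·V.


residual = 14.695·(0.01821 + 0.09011·e^(−0.04·19.3)) = 0.8795
sugar = (2.7 − 0.8795)·4.0·17.8

129.6212 g


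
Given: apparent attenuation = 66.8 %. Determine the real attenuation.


RA = AA · 0.8192
RA = 66.8 · 0.8192

54.7226 %


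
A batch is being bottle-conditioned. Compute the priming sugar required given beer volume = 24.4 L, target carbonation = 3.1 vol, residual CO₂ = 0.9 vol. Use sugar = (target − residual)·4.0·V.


sugar = (3.1 − 0.9)·4.0·24.4

214.7200 g


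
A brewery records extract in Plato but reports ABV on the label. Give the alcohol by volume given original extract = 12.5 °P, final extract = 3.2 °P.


SG = 259/(259 − P);  ABV = (OG − FG)·131.25
OG = 259/(259 − 12.5) = 1.0507
FG = 259/(259 − 3.2) = 1.0125
ABV = (1.0507 − 1.0125)·131.25

5.0138 % ABV


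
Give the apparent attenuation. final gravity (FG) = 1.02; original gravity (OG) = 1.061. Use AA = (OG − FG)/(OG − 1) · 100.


AA = (1.061 − 1.02)/(1.061 − 1) · 100

67.2131 %


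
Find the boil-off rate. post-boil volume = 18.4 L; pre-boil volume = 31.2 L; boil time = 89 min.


rate = (V_pre − V_post) / (t_min/60)
rate = (31.2 − 18.4) / (89/60)

8.6292 L/hr


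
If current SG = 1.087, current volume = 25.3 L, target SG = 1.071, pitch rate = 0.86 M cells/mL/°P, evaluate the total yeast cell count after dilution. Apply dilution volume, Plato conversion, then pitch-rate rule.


V_w = V·((SG_c−1)/(SG_t−1)−1);  °P = 259 − 259/SG_t;  cells = rate·(V+V_w)·°P
V_w = 25.3·((1.087−1)/(1.071−1)−1) = 5.7014
V_final = 25.3 + 5.7014 = 31.0014
°P = 259 − 259/1.071 = 17.1699
cells = 0.86·31.0014·17.1699

457.7713 billion cells


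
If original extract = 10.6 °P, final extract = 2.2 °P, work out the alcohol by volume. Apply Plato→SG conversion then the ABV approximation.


SG = 259/(259 − P);  ABV = (OG − FG)·131.25
OG = 259/(259 − 10.6) = 1.0427
FG = 259/(259 − 2.2) = 1.0086
ABV = (1.0427 − 1.0086)·131.25

4.4764 % ABV


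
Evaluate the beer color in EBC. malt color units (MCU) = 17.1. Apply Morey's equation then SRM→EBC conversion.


SRM = 1.4922·MCU^0.6859;  EBC = SRM·1.97
SRM = 1.4922·17.1^0.6859 = 10.4602
EBC = 10.4602·1.97

20.6066 EBC


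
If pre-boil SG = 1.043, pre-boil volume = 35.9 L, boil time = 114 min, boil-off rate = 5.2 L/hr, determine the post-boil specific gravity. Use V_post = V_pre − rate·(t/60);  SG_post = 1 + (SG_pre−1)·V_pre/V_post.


V_post = 35.9 − 5.2·(114/60) = 26.0200
SG_post = 1 + (1.043 − 1)·35.9/26.0200

1.0593


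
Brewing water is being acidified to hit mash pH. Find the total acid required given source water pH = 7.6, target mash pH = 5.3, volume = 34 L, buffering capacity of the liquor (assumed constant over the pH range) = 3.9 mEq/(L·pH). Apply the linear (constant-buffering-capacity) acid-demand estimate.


acid = buffering capacity · (pH_source − pH_target) · V
acid = 3.9 · (7.6 − 5.3) · 34

304.9800 mEq


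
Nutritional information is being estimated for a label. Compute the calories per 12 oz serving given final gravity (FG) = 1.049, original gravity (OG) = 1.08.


ABW = (OG−FG)·131.25·0.79/FG;  °P = 259 − 259/SG (for OG→OE and FG→AE);  RE = 0.1808·OE + 0.8192·AE;  Cal = (6.9·ABW + 4·(RE−0.1))·FG·3.55
ABW = (1.08 − 1.049)·131.25·0.79/1.049 = 3.0642
OE = 259 − 259/1.08 = 19.1852 °P
AE = 259 − 259/1.049 = 12.0982 °P
RE = 0.1808·19.1852 + 0.8192·12.0982 = 13.3795 °P
Cal = (6.9·3.0642 + 4·(13.3795−0.1))·1.049·3.55

276.5436 kcal


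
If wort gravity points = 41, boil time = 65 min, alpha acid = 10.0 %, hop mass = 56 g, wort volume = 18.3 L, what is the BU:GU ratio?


U = 1.65·0.000125^(GP/1000)·(1−e^(−0.04t))/4.15;  IBU = (α/100)·m·U·1000/V;  BU:GU = IBU/GP
U = 1.65·0.000125^(41/1000)·(1−e^(−0.04·65))/4.15 = 0.2546
IBU = (10.0/100)·56·0.2546·1000/18.3 = 77.9164
BU:GU = 77.9164/41

1.9004


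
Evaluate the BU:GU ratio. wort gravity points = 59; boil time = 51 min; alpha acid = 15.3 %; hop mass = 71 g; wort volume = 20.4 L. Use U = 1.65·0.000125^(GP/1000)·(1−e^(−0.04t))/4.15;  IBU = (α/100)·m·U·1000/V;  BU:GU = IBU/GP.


U = 1.65·0.000125^(59/1000)·(1−e^(−0.04·51))/4.15 = 0.2035
IBU = (15.3/100)·71·0.2035·1000/20.4 = 108.3872
BU:GU = 108.3872/59

1.8371


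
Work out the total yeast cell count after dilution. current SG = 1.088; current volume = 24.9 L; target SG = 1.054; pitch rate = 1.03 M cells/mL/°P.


V_w = V·((SG_c−1)/(SG_t−1)−1);  °P = 259 − 259/SG_t;  cells = rate·(V+V_w)·°P
V_w = 24.9·((1.088−1)/(1.054−1)−1) = 15.6778
V_final = 24.9 + 15.6778 = 40.5778
°P = 259 − 259/1.054 = 13.2694
cells = 1.03·40.5778·13.2694

554.5981 billion cells


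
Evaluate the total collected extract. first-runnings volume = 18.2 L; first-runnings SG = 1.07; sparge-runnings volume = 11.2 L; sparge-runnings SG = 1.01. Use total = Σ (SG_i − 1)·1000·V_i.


first = (1.07 − 1)·1000·18.2 = 1274.0000
sparge = (1.01 − 1)·1000·11.2 = 112.0000
total = 1274.0000 + 112.0000

1386.0000 gravity·L


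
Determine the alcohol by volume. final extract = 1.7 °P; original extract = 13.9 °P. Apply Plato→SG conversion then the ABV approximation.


SG = 259/(259 − P);  ABV = (OG − FG)·131.25
OG = 259/(259 − 13.9) = 1.0567
FG = 259/(259 − 1.7) = 1.0066
ABV = (1.0567 − 1.0066)·131.25

6.5762 % ABV


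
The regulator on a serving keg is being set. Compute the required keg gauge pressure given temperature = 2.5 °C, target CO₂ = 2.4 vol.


psi = vols/(0.01821 + 0.09011·e^(−0.04·T)) − 14.695
psi = 2.4/(0.01821 + 0.09011·e^(−0.04·2.5)) − 14.695

9.3664 psi


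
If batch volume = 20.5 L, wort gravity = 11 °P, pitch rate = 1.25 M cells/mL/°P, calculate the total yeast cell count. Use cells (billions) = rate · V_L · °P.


cells = 1.25 · 20.5 · 11

281.8750 billion cells


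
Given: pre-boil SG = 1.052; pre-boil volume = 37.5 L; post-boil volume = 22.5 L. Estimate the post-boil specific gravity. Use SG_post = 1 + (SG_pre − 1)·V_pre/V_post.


pts_pre = (1.052 − 1)·1000 = 52.0000
pts_post = 52.0000·37.5/22.5 = 86.6667
SG_post = 1 + 86.6667/1000

1.0867


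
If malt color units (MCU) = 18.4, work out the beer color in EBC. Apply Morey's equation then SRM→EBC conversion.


SRM = 1.4922·MCU^0.6859;  EBC = SRM·1.97
SRM = 1.4922·18.4^0.6859 = 10.9993
EBC = 10.9993·1.97

21.6686 EBC


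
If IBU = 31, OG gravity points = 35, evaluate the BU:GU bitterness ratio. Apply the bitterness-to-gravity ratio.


BU:GU = IBU / OG_points
BU:GU = 31 / 35

0.8857


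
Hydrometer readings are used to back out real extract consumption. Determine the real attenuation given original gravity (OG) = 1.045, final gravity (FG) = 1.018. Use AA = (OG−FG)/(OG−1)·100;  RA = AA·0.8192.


AA = (1.045 − 1.018)/(1.045 − 1)·100 = 60.0000
RA = 60.0000·0.8192

49.1520 %


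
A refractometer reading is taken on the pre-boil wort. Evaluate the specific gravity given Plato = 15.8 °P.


SG = 259/(259 − P)
SG = 259/(259 − 15.8)

1.0650


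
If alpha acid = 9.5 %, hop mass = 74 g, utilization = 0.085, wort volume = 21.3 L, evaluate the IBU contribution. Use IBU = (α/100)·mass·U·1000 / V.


IBU = (9.5/100)·74·0.085·1000 / 21.3

28.0540 IBU


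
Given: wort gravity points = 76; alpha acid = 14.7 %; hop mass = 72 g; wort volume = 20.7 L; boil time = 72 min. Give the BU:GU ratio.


U = 1.65·0.000125^(GP/1000)·(1−e^(−0.04t))/4.15;  IBU = (α/100)·m·U·1000/V;  BU:GU = IBU/GP
U = 1.65·0.000125^(76/1000)·(1−e^(−0.04·72))/4.15 = 0.1895
IBU = (14.7/100)·72·0.1895·1000/20.7 = 96.9149
BU:GU = 96.9149/76

1.2752


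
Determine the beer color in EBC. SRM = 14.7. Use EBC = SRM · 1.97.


EBC = 14.7 · 1.97

28.9590 EBC


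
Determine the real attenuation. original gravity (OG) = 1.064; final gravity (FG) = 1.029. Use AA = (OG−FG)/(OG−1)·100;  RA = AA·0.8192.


AA = (1.064 − 1.029)/(1.064 − 1)·100 = 54.6875
RA = 54.6875·0.8192

44.8000 %


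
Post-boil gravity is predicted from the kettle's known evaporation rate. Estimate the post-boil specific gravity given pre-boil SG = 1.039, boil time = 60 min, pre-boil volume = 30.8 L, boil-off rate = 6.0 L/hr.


V_post = V_pre − rate·(t/60);  SG_post = 1 + (SG_pre−1)·V_pre/V_post
V_post = 30.8 − 6.0·(60/60) = 24.8000
SG_post = 1 + (1.039 − 1)·30.8/24.8000

1.0484


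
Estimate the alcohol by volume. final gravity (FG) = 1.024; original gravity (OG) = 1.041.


ABV = (OG − FG) · 131.25
ABV = (1.041 − 1.024) · 131.25

2.2312 % ABV


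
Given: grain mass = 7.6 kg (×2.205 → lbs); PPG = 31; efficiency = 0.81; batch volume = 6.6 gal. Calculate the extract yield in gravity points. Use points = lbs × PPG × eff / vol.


lbs = 7.6 × 2.205 = 16.7580
points = 16.7580 × 31 × 0.81 / 6.6

63.7566 points


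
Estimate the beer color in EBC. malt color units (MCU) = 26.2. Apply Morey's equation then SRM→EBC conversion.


SRM = 1.4922·MCU^0.6859;  EBC = SRM·1.97
SRM = 1.4922·26.2^0.6859 = 14.0165
EBC = 14.0165·1.97

27.6125 EBC


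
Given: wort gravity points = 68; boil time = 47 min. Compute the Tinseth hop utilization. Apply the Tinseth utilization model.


U = 1.65·0.000125^(GP/1000) · (1 − e^(−0.04·t))/4.15
bigness = 1.65·0.000125^(68/1000) = 0.8955
boil_factor = (1 − e^(−0.04·47))/4.15 = 0.2042
U = 0.8955 · 0.2042

0.1829


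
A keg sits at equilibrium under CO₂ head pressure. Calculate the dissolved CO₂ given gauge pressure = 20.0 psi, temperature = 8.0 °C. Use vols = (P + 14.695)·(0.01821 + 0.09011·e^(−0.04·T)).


vols = (20.0 + 14.695)·(0.01821 + 0.09011·e^(−0.04·8.0))

2.9020 volumes


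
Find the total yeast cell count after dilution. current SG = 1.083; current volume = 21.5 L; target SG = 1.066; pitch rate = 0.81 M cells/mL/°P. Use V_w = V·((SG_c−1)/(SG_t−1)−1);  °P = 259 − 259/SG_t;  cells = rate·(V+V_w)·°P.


V_w = 21.5·((1.083−1)/(1.066−1)−1) = 5.5379
V_final = 21.5 + 5.5379 = 27.0379
°P = 259 − 259/1.066 = 16.0356
cells = 0.81·27.0379·16.0356

351.1916 billion cells


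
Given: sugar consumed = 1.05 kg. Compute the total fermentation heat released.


Q = m_sugar · 590 kJ/kg
Q = 1.05 · 590

619.5000 kJ


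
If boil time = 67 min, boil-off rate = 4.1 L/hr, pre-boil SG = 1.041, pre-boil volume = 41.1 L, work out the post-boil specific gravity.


V_post = V_pre − rate·(t/60);  SG_post = 1 + (SG_pre−1)·V_pre/V_post
V_post = 41.1 − 4.1·(67/60) = 36.5217
SG_post = 1 + (1.041 − 1)·41.1/36.5217

1.0461


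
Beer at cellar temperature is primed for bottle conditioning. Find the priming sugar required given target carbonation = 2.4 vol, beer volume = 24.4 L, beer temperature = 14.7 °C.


residual = 14.695·(0.01821 + 0.09011·e^(−0.04·T));  sugar = (target − residual)·4.0·V
residual = 14.695·(0.01821 + 0.09011·e^(−0.04·14.7)) = 1.0031
sugar = (2.4 − 1.0031)·4.0·24.4

136.3387 g


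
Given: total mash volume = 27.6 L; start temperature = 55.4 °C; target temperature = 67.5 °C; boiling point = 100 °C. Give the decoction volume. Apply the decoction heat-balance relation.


V_dec = V_total·(T_target − T_start)/(T_boil − T_start)
V_dec = 27.6·(67.5 − 55.4)/(100 − 55.4)

7.4879 L


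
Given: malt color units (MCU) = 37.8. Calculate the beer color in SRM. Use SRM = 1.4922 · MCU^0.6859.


SRM = 1.4922 · 37.8^0.6859

18.0231 SRM


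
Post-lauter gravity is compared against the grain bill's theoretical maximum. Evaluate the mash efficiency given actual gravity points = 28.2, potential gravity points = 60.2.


efficiency = actual / potential × 100
efficiency = 28.2 / 60.2 × 100

46.8439 %


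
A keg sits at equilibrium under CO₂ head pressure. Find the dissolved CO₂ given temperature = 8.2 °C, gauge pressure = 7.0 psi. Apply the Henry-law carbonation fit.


vols = (P + 14.695)·(0.01821 + 0.09011·e^(−0.04·T))
vols = (7.0 + 14.695)·(0.01821 + 0.09011·e^(−0.04·8.2))

1.8033 volumes


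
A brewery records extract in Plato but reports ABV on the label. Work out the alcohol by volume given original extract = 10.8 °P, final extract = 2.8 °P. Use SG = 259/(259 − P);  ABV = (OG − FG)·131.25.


OG = 259/(259 − 10.8) = 1.0435
FG = 259/(259 − 2.8) = 1.0109
ABV = (1.0435 − 1.0109)·131.25

4.2767 % ABV


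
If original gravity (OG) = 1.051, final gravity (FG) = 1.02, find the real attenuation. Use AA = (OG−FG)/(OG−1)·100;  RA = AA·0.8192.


AA = (1.051 − 1.02)/(1.051 − 1)·100 = 60.7843
RA = 60.7843·0.8192

49.7945 %


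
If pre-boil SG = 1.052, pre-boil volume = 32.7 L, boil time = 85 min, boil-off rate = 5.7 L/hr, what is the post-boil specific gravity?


V_post = V_pre − rate·(t/60);  SG_post = 1 + (SG_pre−1)·V_pre/V_post
V_post = 32.7 − 5.7·(85/60) = 24.6250
SG_post = 1 + (1.052 − 1)·32.7/24.6250

1.0691


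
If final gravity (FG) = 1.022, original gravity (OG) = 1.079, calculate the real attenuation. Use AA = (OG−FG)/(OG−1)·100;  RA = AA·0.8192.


AA = (1.079 − 1.022)/(1.079 − 1)·100 = 72.1519
RA = 72.1519·0.8192

59.1068 %


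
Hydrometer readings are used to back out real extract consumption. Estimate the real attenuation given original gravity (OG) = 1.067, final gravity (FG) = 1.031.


AA = (OG−FG)/(OG−1)·100;  RA = AA·0.8192
AA = (1.067 − 1.031)/(1.067 − 1)·100 = 53.7313
RA = 53.7313·0.8192

44.0167 %


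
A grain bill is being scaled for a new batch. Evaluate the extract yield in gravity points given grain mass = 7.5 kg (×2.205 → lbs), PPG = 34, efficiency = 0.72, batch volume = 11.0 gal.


points = lbs × PPG × eff / vol
lbs = 7.5 × 2.205 = 16.5375
points = 16.5375 × 34 × 0.72 / 11.0

36.8035 points


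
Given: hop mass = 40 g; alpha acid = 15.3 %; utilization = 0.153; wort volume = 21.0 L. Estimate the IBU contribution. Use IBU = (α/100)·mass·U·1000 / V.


IBU = (15.3/100)·40·0.153·1000 / 21.0

44.5886 IBU
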